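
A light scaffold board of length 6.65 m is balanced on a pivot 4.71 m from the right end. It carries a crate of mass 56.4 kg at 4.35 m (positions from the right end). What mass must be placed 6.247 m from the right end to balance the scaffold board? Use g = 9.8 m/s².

Take moments about the pivot (at 4.71 m from the right end).
Crate: 56.4 × 9.8 = 552.7 N down at 4.35 m → arm 0.36 m, τ = 552.7 × 0.36 = 199 N·m clockwise.
Net moment of known loads = 199 N·m clockwise.
An unknown mass m at 6.247 m has arm 1.537 m; its moment is m·g·1.537 counterclockwise.
For rotational equilibrium, m × 9.8 × 1.537 = 199, so m = 199 / (9.8 × 1.537) = 13.2 kg.

m ≈ 13.2 kg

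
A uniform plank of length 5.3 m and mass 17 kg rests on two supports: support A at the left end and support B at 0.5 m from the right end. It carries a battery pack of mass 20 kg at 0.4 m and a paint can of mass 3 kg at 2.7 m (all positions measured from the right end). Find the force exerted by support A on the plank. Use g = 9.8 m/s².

Take moments about support B.
Beam weight: 17 × 9.8 = 166.6 N down at 2.65 m → arm 2.15 m, τ = 166.6 × 2.15 = 358.2 N·m counterclockwise.
Battery pack: 20 × 9.8 = 196 N down at 0.4 m → arm 0.1 m, τ = 196 × 0.1 = 19.6 N·m clockwise.
Paint can: 3 × 9.8 = 29.4 N down at 2.7 m → arm 2.2 m, τ = 29.4 × 2.2 = 64.68 N·m counterclockwise.
Net load moment about support B = 403.3 N·m counterclockwise.
Reaction R at support A is upward at 5.3 m, arm 4.8 m → moment R × 4.8 clockwise.
Balancing moments: R × 4.8 = 403.3, giving R = 84 N.

R_A ≈ 84 N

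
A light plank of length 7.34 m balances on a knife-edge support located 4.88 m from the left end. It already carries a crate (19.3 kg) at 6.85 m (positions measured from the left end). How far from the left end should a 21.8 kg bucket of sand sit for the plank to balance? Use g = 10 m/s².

x ≈ 3.14 m from the left end

Choose the knife-edge support (at 4.88 m from the left end) as the axis so the support reaction has zero arm there.
Crate: 19.3 × 10 = 193 N down at 6.85 m → arm 1.97 m, τ = 193 × 1.97 = 380.2 N·m clockwise.
Net moment of existing loads = 380.2 N·m clockwise.
The bucket of sand weighs 21.8 × 10 = 218 N and must supply an equal counterclockwise moment, so its lever arm about the knife-edge support is 380.2 / 218 = 1.74 m.
That puts it at 4.88 − 1.74 = 3.14 m from the left end.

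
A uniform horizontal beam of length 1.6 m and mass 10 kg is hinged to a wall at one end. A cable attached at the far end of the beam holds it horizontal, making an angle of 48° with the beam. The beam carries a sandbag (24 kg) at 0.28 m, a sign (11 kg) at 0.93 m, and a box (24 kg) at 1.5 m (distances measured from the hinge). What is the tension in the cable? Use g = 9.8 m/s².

T ≈ 502 N

Taking torques about the hinge:
Beam weight: 10 × 9.8 = 98 N down at 0.8 m → arm 0.8 m, τ = 98 × 0.8 = 78.4 N·m clockwise.
Sandbag: 24 × 9.8 = 235.2 N down at 0.28 m → arm 0.28 m, τ = 235.2 × 0.28 = 65.86 N·m clockwise.
Sign: 11 × 9.8 = 107.8 N down at 0.93 m → arm 0.93 m, τ = 107.8 × 0.93 = 100.3 N·m clockwise.
Box: 24 × 9.8 = 235.2 N down at 1.5 m → arm 1.5 m, τ = 235.2 × 1.5 = 352.8 N·m clockwise.
Total clockwise load moment = 597.4 N·m.
The cable tension T acts at 1.6 m; only its component perpendicular to the beam, T sinθ, produces torque. sin 48° = 0.7431.
Setting net torque to zero: T × 1.6 × 0.7431 = 597.4 → T = 597.4 / 1.189 = 502 N.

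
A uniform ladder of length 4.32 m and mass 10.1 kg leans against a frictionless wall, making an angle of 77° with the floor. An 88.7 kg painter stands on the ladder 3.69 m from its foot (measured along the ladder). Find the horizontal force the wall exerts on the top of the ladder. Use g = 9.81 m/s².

N_wall ≈ 183 N

Sum moments about the foot of the ladder (the floor normal and friction both act there and drop out).
Ladder weight 10.1×9.81 = 99.08 N acts at 2.16 m along the ladder; its horizontal arm is 2.16·cos77° = 0.4859 m → τ = 48.14 N·m clockwise.
Painter: 88.7×9.81 = 870.1 N at 3.69 m → arm 0.8301 m → τ = 722.3 N·m clockwise.
Wall normal N acts horizontally at the top; its moment arm is the height L sinθ = 4.32·sin77° = 4.209 m, counterclockwise.
Στ = 0 ⇒ N × 4.209 = 770.4 ⇒ N = 183 N.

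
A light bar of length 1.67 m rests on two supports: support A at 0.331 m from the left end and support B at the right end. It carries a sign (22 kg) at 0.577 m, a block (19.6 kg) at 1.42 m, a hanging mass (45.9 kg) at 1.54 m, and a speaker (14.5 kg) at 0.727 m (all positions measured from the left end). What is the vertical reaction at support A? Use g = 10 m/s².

R_A ≈ 363 N

Choose support B as the axis so its reaction then has zero moment arm.
Sign: 22 × 10 = 220 N down at 0.577 m → arm 1.093 m, τ = 220 × 1.093 = 240.5 N·m counterclockwise.
Block: 19.6 × 10 = 196 N down at 1.42 m → arm 0.25 m, τ = 196 × 0.25 = 49 N·m counterclockwise.
Hanging mass: 45.9 × 10 = 459 N down at 1.54 m → arm 0.13 m, τ = 459 × 0.13 = 59.67 N·m counterclockwise.
Speaker: 14.5 × 10 = 145 N down at 0.727 m → arm 0.943 m, τ = 145 × 0.943 = 136.7 N·m counterclockwise.
Net load moment about support B = 485.9 N·m counterclockwise.
Reaction R at support A is upward at 0.331 m, arm 1.339 m → moment R × 1.339 clockwise.
Balancing moments: R × 1.339 = 485.9, giving R = 363 N.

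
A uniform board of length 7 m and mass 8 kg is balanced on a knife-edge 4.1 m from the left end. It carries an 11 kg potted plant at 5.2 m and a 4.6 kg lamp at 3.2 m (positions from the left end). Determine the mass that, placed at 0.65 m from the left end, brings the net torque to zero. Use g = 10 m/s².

m ≈ 0.916 kg

About the knife-edge (at 4.1 m from the left end):
Beam weight: 8 × 10 = 80 N down at 3.5 m → arm 0.6 m, τ = 80 × 0.6 = 48 N·m counterclockwise.
Potted plant: 11 × 10 = 110 N down at 5.2 m → arm 1.1 m, τ = 110 × 1.1 = 121 N·m clockwise.
Lamp: 4.6 × 10 = 46 N down at 3.2 m → arm 0.9 m, τ = 46 × 0.9 = 41.4 N·m counterclockwise.
Net moment of known loads = 31.6 N·m clockwise.
An unknown mass m at 0.65 m has arm 3.45 m; its moment is m·g·3.45 counterclockwise.
For rotational equilibrium, m × 10 × 3.45 = 31.6, so m = 31.6 / (10 × 3.45) = 0.916 kg.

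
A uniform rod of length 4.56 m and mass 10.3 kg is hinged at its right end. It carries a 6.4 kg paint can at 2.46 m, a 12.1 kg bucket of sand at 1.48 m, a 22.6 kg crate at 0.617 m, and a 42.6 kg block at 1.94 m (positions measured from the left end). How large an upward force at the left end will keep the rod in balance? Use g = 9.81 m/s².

F ≈ 591 N

About the right end:
Beam weight: 10.3 × 9.81 = 101 N down at 2.28 m → arm 2.28 m, τ = 101 × 2.28 = 230.3 N·m counterclockwise.
Paint can: 6.4 × 9.81 = 62.78 N down at 2.46 m → arm 2.1 m, τ = 62.78 × 2.1 = 131.8 N·m counterclockwise.
Bucket of sand: 12.1 × 9.81 = 118.7 N down at 1.48 m → arm 3.08 m, τ = 118.7 × 3.08 = 365.6 N·m counterclockwise.
Crate: 22.6 × 9.81 = 221.7 N down at 0.617 m → arm 3.943 m, τ = 221.7 × 3.943 = 874.2 N·m counterclockwise.
Block: 42.6 × 9.81 = 417.9 N down at 1.94 m → arm 2.62 m, τ = 417.9 × 2.62 = 1095 N·m counterclockwise.
Net moment of the loads = 2697 N·m counterclockwise.
The upward force F acts at the left end, arm 4.56 m, giving F × 4.56 clockwise.
Balancing moments: F × 4.56 = 2697, giving F = 2697 / 4.56 = 591 N.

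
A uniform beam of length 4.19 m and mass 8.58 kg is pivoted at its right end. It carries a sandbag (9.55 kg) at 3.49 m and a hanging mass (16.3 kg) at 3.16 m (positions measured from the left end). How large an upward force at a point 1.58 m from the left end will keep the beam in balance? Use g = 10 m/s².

F ≈ 159 N

About the right end:
Beam weight: 8.58 × 10 = 85.8 N down at 2.095 m → arm 2.095 m, τ = 85.8 × 2.095 = 179.8 N·m counterclockwise.
Sandbag: 9.55 × 10 = 95.5 N down at 3.49 m → arm 0.7 m, τ = 95.5 × 0.7 = 66.85 N·m counterclockwise.
Hanging mass: 16.3 × 10 = 163 N down at 3.16 m → arm 1.03 m, τ = 163 × 1.03 = 167.9 N·m counterclockwise.
Net moment of the loads = 414.6 N·m counterclockwise.
The upward force F acts at a point 1.58 m from the left end, arm 2.61 m, giving F × 2.61 clockwise.
Balancing moments: F × 2.61 = 414.6, giving F = 414.6 / 2.61 = 159 N.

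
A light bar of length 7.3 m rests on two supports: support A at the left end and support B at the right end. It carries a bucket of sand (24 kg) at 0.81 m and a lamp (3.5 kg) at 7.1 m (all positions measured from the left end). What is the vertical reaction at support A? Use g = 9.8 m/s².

Take moments about support B.
Bucket of sand: 24 × 9.8 = 235.2 N down at 0.81 m → arm 6.49 m, τ = 235.2 × 6.49 = 1526 N·m counterclockwise.
Lamp: 3.5 × 9.8 = 34.3 N down at 7.1 m → arm 0.2 m, τ = 34.3 × 0.2 = 6.86 N·m counterclockwise.
Net load moment about support B = 1533 N·m counterclockwise.
Reaction R at support A is upward at 0 m, arm 7.3 m → moment R × 7.3 clockwise.
Balancing moments: R × 7.3 = 1533, giving R = 210 N.

R_A ≈ 210 N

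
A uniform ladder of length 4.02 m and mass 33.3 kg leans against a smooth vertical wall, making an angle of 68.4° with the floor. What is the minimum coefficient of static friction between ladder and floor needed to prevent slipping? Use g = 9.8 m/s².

μ_min ≈ 0.198

Taking torques about the foot of the ladder:
Ladder weight 33.3×9.8 = 326.3 N acts at 2.01 m along the ladder; its horizontal arm is 2.01·cos68.4° = 0.7399 m → τ = 241.4 N·m clockwise.
Wall normal N acts horizontally at the top; its moment arm is the height L sinθ = 4.02·sin68.4° = 3.738 m, counterclockwise.
Setting net torque to zero: N × 3.738 = 241.4 → N = 64.58 N.
ΣFx = 0 ⇒ f = N_wall = 64.58 N. ΣFy = 0 ⇒ N_floor = 326.3 N.
μ_min = f / N_floor = 64.58 / 326.3 = 0.198.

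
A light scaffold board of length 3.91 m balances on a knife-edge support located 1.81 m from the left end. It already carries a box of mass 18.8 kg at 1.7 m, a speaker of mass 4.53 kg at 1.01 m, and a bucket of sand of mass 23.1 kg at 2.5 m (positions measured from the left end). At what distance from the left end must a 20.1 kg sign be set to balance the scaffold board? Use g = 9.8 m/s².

Take moments about the knife-edge support (at 1.81 m from the left end).
Box: 18.8 × 9.8 = 184.2 N down at 1.7 m → arm 0.11 m, τ = 184.2 × 0.11 = 20.26 N·m counterclockwise.
Speaker: 4.53 × 9.8 = 44.39 N down at 1.01 m → arm 0.8 m, τ = 44.39 × 0.8 = 35.51 N·m counterclockwise.
Bucket of sand: 23.1 × 9.8 = 226.4 N down at 2.5 m → arm 0.69 m, τ = 226.4 × 0.69 = 156.2 N·m clockwise.
Net moment of existing loads = 100.4 N·m clockwise.
The sign weighs 20.1 × 9.8 = 197 N and must supply an equal counterclockwise moment, so its lever arm about the knife-edge support is 100.4 / 197 = 0.51 m.
That puts it at 1.81 − 0.51 = 1.3 m from the left end.

x ≈ 1.3 m from the left end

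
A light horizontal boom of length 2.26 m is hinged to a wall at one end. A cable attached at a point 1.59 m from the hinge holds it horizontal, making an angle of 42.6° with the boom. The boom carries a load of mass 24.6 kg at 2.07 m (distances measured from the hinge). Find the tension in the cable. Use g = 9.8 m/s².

T ≈ 464 N

Take moments about the hinge.
Load: 24.6 × 9.8 = 241.1 N down at 2.07 m → arm 2.07 m, τ = 241.1 × 2.07 = 499.1 N·m clockwise.
Total clockwise load moment = 499.1 N·m.
The cable tension T acts at 1.59 m; only its component perpendicular to the boom, T sinθ, produces torque. sin 42.6° = 0.6769.
Setting net torque to zero: T × 1.59 × 0.6769 = 499.1 → T = 499.1 / 1.076 = 464 N.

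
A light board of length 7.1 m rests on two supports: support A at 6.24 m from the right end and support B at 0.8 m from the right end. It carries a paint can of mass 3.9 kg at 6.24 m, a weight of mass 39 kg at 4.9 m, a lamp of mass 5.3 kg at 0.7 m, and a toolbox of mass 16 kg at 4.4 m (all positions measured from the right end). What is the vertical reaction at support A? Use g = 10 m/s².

Sum moments about support B (its reaction then has zero moment arm).
Paint can: 3.9 × 10 = 39 N down at 6.24 m → arm 5.44 m, τ = 39 × 5.44 = 212.2 N·m counterclockwise.
Weight: 39 × 10 = 390 N down at 4.9 m → arm 4.1 m, τ = 390 × 4.1 = 1599 N·m counterclockwise.
Lamp: 5.3 × 10 = 53 N down at 0.7 m → arm 0.1 m, τ = 53 × 0.1 = 5.3 N·m clockwise.
Toolbox: 16 × 10 = 160 N down at 4.4 m → arm 3.6 m, τ = 160 × 3.6 = 576 N·m counterclockwise.
Net load moment about support B = 2382 N·m counterclockwise.
Reaction R at support A is upward at 6.24 m, arm 5.44 m → moment R × 5.44 clockwise.
Setting net torque to zero: R × 5.44 = 2382 → R = 438 N.

R_A ≈ 438 N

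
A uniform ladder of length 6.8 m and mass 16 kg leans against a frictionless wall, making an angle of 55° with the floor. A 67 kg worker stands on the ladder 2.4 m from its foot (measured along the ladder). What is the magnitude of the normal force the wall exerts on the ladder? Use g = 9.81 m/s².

N_wall ≈ 217 N

Taking torques about the foot of the ladder:
Ladder weight 16×9.81 = 157 N acts at 3.4 m along the ladder; its horizontal arm is 3.4·cos55° = 1.95 m → τ = 306.1 N·m clockwise.
Worker: 67×9.81 = 657.3 N at 2.4 m → arm 1.377 m → τ = 905.1 N·m clockwise.
Wall normal N acts horizontally at the top; its moment arm is the height L sinθ = 6.8·sin55° = 5.57 m, counterclockwise.
For rotational equilibrium, N × 5.57 = 1211, so N = 217 N.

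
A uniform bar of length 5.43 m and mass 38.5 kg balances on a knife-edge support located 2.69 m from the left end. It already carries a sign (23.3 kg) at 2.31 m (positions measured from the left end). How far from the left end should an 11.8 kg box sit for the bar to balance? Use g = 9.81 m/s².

Take moments about the knife-edge support (at 2.69 m from the left end).
Beam weight: 38.5 × 9.81 = 377.7 N down at 2.715 m → arm 0.025 m, τ = 377.7 × 0.025 = 9.443 N·m clockwise.
Sign: 23.3 × 9.81 = 228.6 N down at 2.31 m → arm 0.38 m, τ = 228.6 × 0.38 = 86.87 N·m counterclockwise.
Net moment of existing loads = 77.43 N·m counterclockwise.
The box weighs 11.8 × 9.81 = 115.8 N and must supply an equal clockwise moment, so its lever arm about the knife-edge support is 77.43 / 115.8 = 0.669 m.
That puts it at 2.69 + 0.669 = 3.36 m from the left end.

x ≈ 3.36 m from the left end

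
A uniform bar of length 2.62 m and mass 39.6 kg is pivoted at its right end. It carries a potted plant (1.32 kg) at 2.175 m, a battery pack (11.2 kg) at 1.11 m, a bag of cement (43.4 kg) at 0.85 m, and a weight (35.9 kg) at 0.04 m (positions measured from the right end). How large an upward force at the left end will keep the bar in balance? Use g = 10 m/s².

F ≈ 403 N

Choose the right end as the axis so the unknown pivot reaction has zero arm there.
Beam weight: 39.6 × 10 = 396 N down at 1.31 m → arm 1.31 m, τ = 396 × 1.31 = 518.8 N·m counterclockwise.
Potted plant: 1.32 × 10 = 13.2 N down at 2.175 m → arm 2.175 m, τ = 13.2 × 2.175 = 28.71 N·m counterclockwise.
Battery pack: 11.2 × 10 = 112 N down at 1.11 m → arm 1.11 m, τ = 112 × 1.11 = 124.3 N·m counterclockwise.
Bag of cement: 43.4 × 10 = 434 N down at 0.85 m → arm 0.85 m, τ = 434 × 0.85 = 368.9 N·m counterclockwise.
Weight: 35.9 × 10 = 359 N down at 0.04 m → arm 0.04 m, τ = 359 × 0.04 = 14.36 N·m counterclockwise.
Net moment of the loads = 1055 N·m counterclockwise.
The upward force F acts at the left end, arm 2.62 m, giving F × 2.62 clockwise.
Setting net torque to zero: F × 2.62 = 1055 → F = 1055 / 2.62 = 403 N.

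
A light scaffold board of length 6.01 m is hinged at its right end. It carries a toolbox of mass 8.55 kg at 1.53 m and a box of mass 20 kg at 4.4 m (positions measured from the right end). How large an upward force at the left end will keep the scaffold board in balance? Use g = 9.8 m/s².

F ≈ 165 N

Take moments about the right end.
Toolbox: 8.55 × 9.8 = 83.79 N down at 1.53 m → arm 1.53 m, τ = 83.79 × 1.53 = 128.2 N·m counterclockwise.
Box: 20 × 9.8 = 196 N down at 4.4 m → arm 4.4 m, τ = 196 × 4.4 = 862.4 N·m counterclockwise.
Net moment of the loads = 990.6 N·m counterclockwise.
The upward force F acts at the left end, arm 6.01 m, giving F × 6.01 clockwise.
Balancing moments: F × 6.01 = 990.6, giving F = 990.6 / 6.01 = 165 N.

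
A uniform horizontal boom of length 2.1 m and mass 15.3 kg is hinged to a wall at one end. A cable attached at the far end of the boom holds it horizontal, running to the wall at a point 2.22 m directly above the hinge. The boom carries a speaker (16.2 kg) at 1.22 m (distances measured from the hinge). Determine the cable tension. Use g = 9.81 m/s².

T ≈ 230 N

Choose the hinge as the axis so the unknown hinge reaction has zero arm there.
Beam weight: 15.3 × 9.81 = 150.1 N down at 1.05 m → arm 1.05 m, τ = 150.1 × 1.05 = 157.6 N·m clockwise.
Speaker: 16.2 × 9.81 = 158.9 N down at 1.22 m → arm 1.22 m, τ = 158.9 × 1.22 = 193.9 N·m clockwise.
Total clockwise load moment = 351.5 N·m.
The cable tension T acts at 2.1 m; only its component perpendicular to the boom, T sinθ, produces torque. sinθ = h/√(h²+d²) = 2.22/√(2.22²+2.1²) = 0.7265.
Setting net torque to zero: T × 2.1 × 0.7265 = 351.5 → T = 351.5 / 1.526 = 230 N.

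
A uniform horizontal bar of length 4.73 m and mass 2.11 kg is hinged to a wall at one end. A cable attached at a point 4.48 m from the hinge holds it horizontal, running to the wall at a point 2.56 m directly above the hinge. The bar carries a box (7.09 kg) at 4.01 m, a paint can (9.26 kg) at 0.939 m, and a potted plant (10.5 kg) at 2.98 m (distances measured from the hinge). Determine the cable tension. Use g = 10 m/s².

Taking torques about the hinge:
Beam weight: 2.11 × 10 = 21.1 N down at 2.365 m → arm 2.365 m, τ = 21.1 × 2.365 = 49.9 N·m clockwise.
Box: 7.09 × 10 = 70.9 N down at 4.01 m → arm 4.01 m, τ = 70.9 × 4.01 = 284.3 N·m clockwise.
Paint can: 9.26 × 10 = 92.6 N down at 0.939 m → arm 0.939 m, τ = 92.6 × 0.939 = 86.95 N·m clockwise.
Potted plant: 10.5 × 10 = 105 N down at 2.98 m → arm 2.98 m, τ = 105 × 2.98 = 312.9 N·m clockwise.
Total clockwise load moment = 734 N·m.
The cable tension T acts at 4.48 m; only its component perpendicular to the bar, T sinθ, produces torque. sinθ = h/√(h²+d²) = 2.56/√(2.56²+4.48²) = 0.4961.
Στ = 0 ⇒ T × 4.48 × 0.4961 = 734 ⇒ T = 734 / 2.223 = 330 N.

T ≈ 330 N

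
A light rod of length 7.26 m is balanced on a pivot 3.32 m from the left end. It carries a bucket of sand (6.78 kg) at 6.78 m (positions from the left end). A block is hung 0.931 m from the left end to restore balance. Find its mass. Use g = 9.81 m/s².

m ≈ 9.82 kg

Choose the pivot (at 3.32 m from the left end) as the axis so the support reaction has zero arm there.
Bucket of sand: 6.78 × 9.81 = 66.51 N down at 6.78 m → arm 3.46 m, τ = 66.51 × 3.46 = 230.1 N·m clockwise.
Net moment of known loads = 230.1 N·m clockwise.
An unknown mass m at 0.931 m has arm 2.389 m; its moment is m·g·2.389 counterclockwise.
Balancing moments: m × 9.81 × 2.389 = 230.1, giving m = 230.1 / (9.81 × 2.389) = 9.82 kg.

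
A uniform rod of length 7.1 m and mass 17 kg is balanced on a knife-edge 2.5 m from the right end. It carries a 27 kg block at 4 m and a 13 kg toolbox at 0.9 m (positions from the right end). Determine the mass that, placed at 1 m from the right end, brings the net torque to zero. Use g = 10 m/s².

Taking torques about the knife-edge (at 2.5 m from the right end):
Beam weight: 17 × 10 = 170 N down at 3.55 m → arm 1.05 m, τ = 170 × 1.05 = 178.5 N·m counterclockwise.
Block: 27 × 10 = 270 N down at 4 m → arm 1.5 m, τ = 270 × 1.5 = 405 N·m counterclockwise.
Toolbox: 13 × 10 = 130 N down at 0.9 m → arm 1.6 m, τ = 130 × 1.6 = 208 N·m clockwise.
Net moment of known loads = 375.5 N·m counterclockwise.
An unknown mass m at 1 m has arm 1.5 m; its moment is m·g·1.5 clockwise.
Setting net torque to zero: m × 10 × 1.5 = 375.5 → m = 375.5 / (10 × 1.5) = 25 kg.

m ≈ 25 kg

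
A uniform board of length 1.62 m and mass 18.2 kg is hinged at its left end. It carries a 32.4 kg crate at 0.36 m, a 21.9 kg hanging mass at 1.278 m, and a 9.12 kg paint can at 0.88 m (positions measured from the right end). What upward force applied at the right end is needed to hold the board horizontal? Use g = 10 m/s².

Take moments about the left end.
Beam weight: 18.2 × 10 = 182 N down at 0.81 m → arm 0.81 m, τ = 182 × 0.81 = 147.4 N·m clockwise.
Crate: 32.4 × 10 = 324 N down at 0.36 m → arm 1.26 m, τ = 324 × 1.26 = 408.2 N·m clockwise.
Hanging mass: 21.9 × 10 = 219 N down at 1.278 m → arm 0.342 m, τ = 219 × 0.342 = 74.9 N·m clockwise.
Paint can: 9.12 × 10 = 91.2 N down at 0.88 m → arm 0.74 m, τ = 91.2 × 0.74 = 67.49 N·m clockwise.
Net moment of the loads = 698 N·m clockwise.
The upward force F acts at the right end, arm 1.62 m, giving F × 1.62 counterclockwise.
Balancing moments: F × 1.62 = 698, giving F = 698 / 1.62 = 431 N.

F ≈ 431 N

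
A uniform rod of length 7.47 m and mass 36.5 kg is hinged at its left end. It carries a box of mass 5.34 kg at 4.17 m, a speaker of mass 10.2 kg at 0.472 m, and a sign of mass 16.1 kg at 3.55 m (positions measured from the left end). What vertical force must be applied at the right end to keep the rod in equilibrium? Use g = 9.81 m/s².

Choose the left end as the axis so the unknown pivot reaction has zero arm there.
Beam weight: 36.5 × 9.81 = 358.1 N down at 3.735 m → arm 3.735 m, τ = 358.1 × 3.735 = 1338 N·m clockwise.
Box: 5.34 × 9.81 = 52.39 N down at 4.17 m → arm 4.17 m, τ = 52.39 × 4.17 = 218.5 N·m clockwise.
Speaker: 10.2 × 9.81 = 100.1 N down at 0.472 m → arm 0.472 m, τ = 100.1 × 0.472 = 47.25 N·m clockwise.
Sign: 16.1 × 9.81 = 157.9 N down at 3.55 m → arm 3.55 m, τ = 157.9 × 3.55 = 560.5 N·m clockwise.
Net moment of the loads = 2164 N·m clockwise.
The upward force F acts at the right end, arm 7.47 m, giving F × 7.47 counterclockwise.
Setting net torque to zero: F × 7.47 = 2164 → F = 2164 / 7.47 = 290 N.

F ≈ 290 N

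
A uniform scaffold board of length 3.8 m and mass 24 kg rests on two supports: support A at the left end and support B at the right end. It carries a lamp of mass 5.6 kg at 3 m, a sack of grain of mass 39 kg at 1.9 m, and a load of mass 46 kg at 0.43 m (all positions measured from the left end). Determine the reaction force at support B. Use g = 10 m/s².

R_B ≈ 411 N

About support A:
Beam weight: 24 × 10 = 240 N down at 1.9 m → arm 1.9 m, τ = 240 × 1.9 = 456 N·m clockwise.
Lamp: 5.6 × 10 = 56 N down at 3 m → arm 3 m, τ = 56 × 3 = 168 N·m clockwise.
Sack of grain: 39 × 10 = 390 N down at 1.9 m → arm 1.9 m, τ = 390 × 1.9 = 741 N·m clockwise.
Load: 46 × 10 = 460 N down at 0.43 m → arm 0.43 m, τ = 460 × 0.43 = 197.8 N·m clockwise.
Net load moment about support A = 1563 N·m clockwise.
Reaction R at support B is upward at 3.8 m, arm 3.8 m → moment R × 3.8 counterclockwise.
Balancing moments: R × 3.8 = 1563, giving R = 411 N.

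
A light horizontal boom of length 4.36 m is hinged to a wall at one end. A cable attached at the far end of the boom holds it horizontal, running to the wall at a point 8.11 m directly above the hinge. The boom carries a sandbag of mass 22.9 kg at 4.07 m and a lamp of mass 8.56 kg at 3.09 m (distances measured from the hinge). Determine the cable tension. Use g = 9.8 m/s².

T ≈ 305 N

Choose the hinge as the axis so the unknown hinge reaction has zero arm there.
Sandbag: 22.9 × 9.8 = 224.4 N down at 4.07 m → arm 4.07 m, τ = 224.4 × 4.07 = 913.3 N·m clockwise.
Lamp: 8.56 × 9.8 = 83.89 N down at 3.09 m → arm 3.09 m, τ = 83.89 × 3.09 = 259.2 N·m clockwise.
Total clockwise load moment = 1172 N·m.
The cable tension T acts at 4.36 m; only its component perpendicular to the boom, T sinθ, produces torque. sinθ = h/√(h²+d²) = 8.11/√(8.11²+4.36²) = 0.8808.
For rotational equilibrium, T × 4.36 × 0.8808 = 1172, so T = 1172 / 3.84 = 305 N.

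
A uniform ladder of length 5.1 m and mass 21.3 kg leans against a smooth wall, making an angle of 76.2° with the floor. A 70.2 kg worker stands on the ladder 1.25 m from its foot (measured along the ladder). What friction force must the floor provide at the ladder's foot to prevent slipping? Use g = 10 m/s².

About the foot of the ladder:
Ladder weight 21.3×10 = 213 N acts at 2.55 m along the ladder; its horizontal arm is 2.55·cos76.2° = 0.6083 m → τ = 129.6 N·m clockwise.
Worker: 70.2×10 = 702 N at 1.25 m → arm 0.2982 m → τ = 209.3 N·m clockwise.
Wall normal N acts horizontally at the top; its moment arm is the height L sinθ = 5.1·sin76.2° = 4.953 m, counterclockwise.
Στ = 0 ⇒ N × 4.953 = 338.9 ⇒ N = 68.4 N.
ΣFx = 0: friction at the foot balances the wall's push, so f = N_wall = 68.4 N.

f ≈ 68.4 N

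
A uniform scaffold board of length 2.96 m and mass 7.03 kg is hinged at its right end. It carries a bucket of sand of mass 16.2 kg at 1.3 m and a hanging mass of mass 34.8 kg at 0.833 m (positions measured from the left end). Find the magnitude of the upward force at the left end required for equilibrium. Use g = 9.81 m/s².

About the right end:
Beam weight: 7.03 × 9.81 = 68.96 N down at 1.48 m → arm 1.48 m, τ = 68.96 × 1.48 = 102.1 N·m counterclockwise.
Bucket of sand: 16.2 × 9.81 = 158.9 N down at 1.3 m → arm 1.66 m, τ = 158.9 × 1.66 = 263.8 N·m counterclockwise.
Hanging mass: 34.8 × 9.81 = 341.4 N down at 0.833 m → arm 2.127 m, τ = 341.4 × 2.127 = 726.2 N·m counterclockwise.
Net moment of the loads = 1092 N·m counterclockwise.
The upward force F acts at the left end, arm 2.96 m, giving F × 2.96 clockwise.
Balancing moments: F × 2.96 = 1092, giving F = 1092 / 2.96 = 369 N.

F ≈ 369 N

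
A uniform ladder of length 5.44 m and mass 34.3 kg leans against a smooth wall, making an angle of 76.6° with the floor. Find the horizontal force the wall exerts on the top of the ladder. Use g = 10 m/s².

Sum moments about the foot of the ladder (the floor normal and friction both act there and drop out).
Ladder weight 34.3×10 = 343 N acts at 2.72 m along the ladder; its horizontal arm is 2.72·cos76.6° = 0.6304 m → τ = 216.2 N·m clockwise.
Wall normal N acts horizontally at the top; its moment arm is the height L sinθ = 5.44·sin76.6° = 5.292 m, counterclockwise.
For rotational equilibrium, N × 5.292 = 216.2, so N = 40.9 N.

N_wall ≈ 40.9 N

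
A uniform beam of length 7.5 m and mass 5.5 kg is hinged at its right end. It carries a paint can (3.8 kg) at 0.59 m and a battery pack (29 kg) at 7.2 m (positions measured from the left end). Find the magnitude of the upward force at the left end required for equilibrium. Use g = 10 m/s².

About the right end:
Beam weight: 5.5 × 10 = 55 N down at 3.75 m → arm 3.75 m, τ = 55 × 3.75 = 206.2 N·m counterclockwise.
Paint can: 3.8 × 10 = 38 N down at 0.59 m → arm 6.91 m, τ = 38 × 6.91 = 262.6 N·m counterclockwise.
Battery pack: 29 × 10 = 290 N down at 7.2 m → arm 0.3 m, τ = 290 × 0.3 = 87 N·m counterclockwise.
Net moment of the loads = 555.8 N·m counterclockwise.
The upward force F acts at the left end, arm 7.5 m, giving F × 7.5 clockwise.
For rotational equilibrium, F × 7.5 = 555.8, so F = 555.8 / 7.5 = 74.1 N.

F ≈ 74.1 N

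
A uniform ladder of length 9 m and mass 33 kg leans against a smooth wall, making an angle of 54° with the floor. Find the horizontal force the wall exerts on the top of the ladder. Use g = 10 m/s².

N_wall ≈ 120 N

Take moments about the foot of the ladder.
Ladder weight 33×10 = 330 N acts at 4.5 m along the ladder; its horizontal arm is 4.5·cos54° = 2.645 m → τ = 872.9 N·m clockwise.
Wall normal N acts horizontally at the top; its moment arm is the height L sinθ = 9·sin54° = 7.281 m, counterclockwise.
Setting net torque to zero: N × 7.281 = 872.9 → N = 120 N.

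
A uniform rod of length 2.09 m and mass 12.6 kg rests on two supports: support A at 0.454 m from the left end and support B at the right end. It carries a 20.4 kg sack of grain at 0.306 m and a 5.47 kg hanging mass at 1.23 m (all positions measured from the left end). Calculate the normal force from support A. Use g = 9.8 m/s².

R_A ≈ 325 N

Take moments about support B.
Beam weight: 12.6 × 9.8 = 123.5 N down at 1.045 m → arm 1.045 m, τ = 123.5 × 1.045 = 129.1 N·m counterclockwise.
Sack of grain: 20.4 × 9.8 = 199.9 N down at 0.306 m → arm 1.784 m, τ = 199.9 × 1.784 = 356.6 N·m counterclockwise.
Hanging mass: 5.47 × 9.8 = 53.61 N down at 1.23 m → arm 0.86 m, τ = 53.61 × 0.86 = 46.1 N·m counterclockwise.
Net load moment about support B = 531.8 N·m counterclockwise.
Reaction R at support A is upward at 0.454 m, arm 1.636 m → moment R × 1.636 clockwise.
Setting net torque to zero: R × 1.636 = 531.8 → R = 325 N.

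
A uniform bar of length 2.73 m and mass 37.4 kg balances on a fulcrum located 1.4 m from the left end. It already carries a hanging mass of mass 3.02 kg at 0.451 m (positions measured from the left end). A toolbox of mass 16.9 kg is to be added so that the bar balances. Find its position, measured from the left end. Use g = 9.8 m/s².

x ≈ 1.65 m from the left end

Take moments about the fulcrum (at 1.4 m from the left end).
Beam weight: 37.4 × 9.8 = 366.5 N down at 1.365 m → arm 0.035 m, τ = 366.5 × 0.035 = 12.83 N·m counterclockwise.
Hanging mass: 3.02 × 9.8 = 29.6 N down at 0.451 m → arm 0.949 m, τ = 29.6 × 0.949 = 28.09 N·m counterclockwise.
Net moment of existing loads = 40.92 N·m counterclockwise.
The toolbox weighs 16.9 × 9.8 = 165.6 N and must supply an equal clockwise moment, so its lever arm about the fulcrum is 40.92 / 165.6 = 0.247 m.
That puts it at 1.4 + 0.247 = 1.65 m from the left end.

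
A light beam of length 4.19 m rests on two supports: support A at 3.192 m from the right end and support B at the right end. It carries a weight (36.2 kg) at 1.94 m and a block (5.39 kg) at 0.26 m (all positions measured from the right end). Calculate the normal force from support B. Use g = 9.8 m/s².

R_B ≈ 188 N

Choose support A as the axis so its reaction then has zero moment arm.
Weight: 36.2 × 9.8 = 354.8 N down at 1.94 m → arm 1.252 m, τ = 354.8 × 1.252 = 444.2 N·m clockwise.
Block: 5.39 × 9.8 = 52.82 N down at 0.26 m → arm 2.932 m, τ = 52.82 × 2.932 = 154.9 N·m clockwise.
Net load moment about support A = 599.1 N·m clockwise.
Reaction R at support B is upward at 0 m, arm 3.192 m → moment R × 3.192 counterclockwise.
Στ = 0 ⇒ R × 3.192 = 599.1 ⇒ R = 188 N.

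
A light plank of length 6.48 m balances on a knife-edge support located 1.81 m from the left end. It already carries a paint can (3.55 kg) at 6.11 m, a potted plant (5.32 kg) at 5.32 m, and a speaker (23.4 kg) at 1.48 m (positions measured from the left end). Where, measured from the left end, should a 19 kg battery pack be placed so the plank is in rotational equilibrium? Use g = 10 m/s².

x ≈ 0.43 m from the left end

Take moments about the knife-edge support (at 1.81 m from the left end).
Paint can: 3.55 × 10 = 35.5 N down at 6.11 m → arm 4.3 m, τ = 35.5 × 4.3 = 152.7 N·m clockwise.
Potted plant: 5.32 × 10 = 53.2 N down at 5.32 m → arm 3.51 m, τ = 53.2 × 3.51 = 186.7 N·m clockwise.
Speaker: 23.4 × 10 = 234 N down at 1.48 m → arm 0.33 m, τ = 234 × 0.33 = 77.22 N·m counterclockwise.
Net moment of existing loads = 262.2 N·m clockwise.
The battery pack weighs 19 × 10 = 190 N and must supply an equal counterclockwise moment, so its lever arm about the knife-edge support is 262.2 / 190 = 1.38 m.
That puts it at 1.81 − 1.38 = 0.43 m from the left end.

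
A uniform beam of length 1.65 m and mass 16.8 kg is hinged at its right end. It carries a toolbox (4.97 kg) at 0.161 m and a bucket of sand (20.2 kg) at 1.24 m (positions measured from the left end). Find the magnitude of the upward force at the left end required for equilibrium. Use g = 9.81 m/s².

Choose the right end as the axis so the unknown pivot reaction has zero arm there.
Beam weight: 16.8 × 9.81 = 164.8 N down at 0.825 m → arm 0.825 m, τ = 164.8 × 0.825 = 136 N·m counterclockwise.
Toolbox: 4.97 × 9.81 = 48.76 N down at 0.161 m → arm 1.489 m, τ = 48.76 × 1.489 = 72.6 N·m counterclockwise.
Bucket of sand: 20.2 × 9.81 = 198.2 N down at 1.24 m → arm 0.41 m, τ = 198.2 × 0.41 = 81.26 N·m counterclockwise.
Net moment of the loads = 289.9 N·m counterclockwise.
The upward force F acts at the left end, arm 1.65 m, giving F × 1.65 clockwise.
Setting net torque to zero: F × 1.65 = 289.9 → F = 289.9 / 1.65 = 176 N.

F ≈ 176 N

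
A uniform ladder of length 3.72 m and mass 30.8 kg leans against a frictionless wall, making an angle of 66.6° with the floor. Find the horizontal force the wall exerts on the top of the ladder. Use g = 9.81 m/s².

N_wall ≈ 65.4 N

Sum moments about the foot of the ladder (the floor normal and friction both act there and drop out).
Ladder weight 30.8×9.81 = 302.1 N acts at 1.86 m along the ladder; its horizontal arm is 1.86·cos66.6° = 0.7387 m → τ = 223.2 N·m clockwise.
Wall normal N acts horizontally at the top; its moment arm is the height L sinθ = 3.72·sin66.6° = 3.414 m, counterclockwise.
Balancing moments: N × 3.414 = 223.2, giving N = 65.4 N.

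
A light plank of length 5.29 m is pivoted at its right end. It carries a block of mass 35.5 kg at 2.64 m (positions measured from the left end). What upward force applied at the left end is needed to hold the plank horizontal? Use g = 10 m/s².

Choose the right end as the axis so the unknown pivot reaction has zero arm there.
Block: 35.5 × 10 = 355 N down at 2.64 m → arm 2.65 m, τ = 355 × 2.65 = 940.8 N·m counterclockwise.
Net moment of the loads = 940.8 N·m counterclockwise.
The upward force F acts at the left end, arm 5.29 m, giving F × 5.29 clockwise.
For rotational equilibrium, F × 5.29 = 940.8, so F = 940.8 / 5.29 = 178 N.

F ≈ 178 N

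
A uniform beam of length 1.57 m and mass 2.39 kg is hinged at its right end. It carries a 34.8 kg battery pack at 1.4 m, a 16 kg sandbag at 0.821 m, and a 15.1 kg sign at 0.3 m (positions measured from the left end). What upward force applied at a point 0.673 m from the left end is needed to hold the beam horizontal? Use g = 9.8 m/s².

F ≈ 426 N

Choose the right end as the axis so the unknown pivot reaction has zero arm there.
Beam weight: 2.39 × 9.8 = 23.42 N down at 0.785 m → arm 0.785 m, τ = 23.42 × 0.785 = 18.38 N·m counterclockwise.
Battery pack: 34.8 × 9.8 = 341 N down at 1.4 m → arm 0.17 m, τ = 341 × 0.17 = 57.97 N·m counterclockwise.
Sandbag: 16 × 9.8 = 156.8 N down at 0.821 m → arm 0.749 m, τ = 156.8 × 0.749 = 117.4 N·m counterclockwise.
Sign: 15.1 × 9.8 = 148 N down at 0.3 m → arm 1.27 m, τ = 148 × 1.27 = 188 N·m counterclockwise.
Net moment of the loads = 381.8 N·m counterclockwise.
The upward force F acts at a point 0.673 m from the left end, arm 0.897 m, giving F × 0.897 clockwise.
For rotational equilibrium, F × 0.897 = 381.8, so F = 381.8 / 0.897 = 426 N.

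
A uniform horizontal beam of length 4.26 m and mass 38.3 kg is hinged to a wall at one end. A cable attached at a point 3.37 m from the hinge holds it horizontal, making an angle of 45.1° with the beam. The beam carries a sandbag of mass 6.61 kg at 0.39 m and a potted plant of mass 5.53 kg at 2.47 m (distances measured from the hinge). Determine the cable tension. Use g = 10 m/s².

T ≈ 410 N

About the hinge:
Beam weight: 38.3 × 10 = 383 N down at 2.13 m → arm 2.13 m, τ = 383 × 2.13 = 815.8 N·m clockwise.
Sandbag: 6.61 × 10 = 66.1 N down at 0.39 m → arm 0.39 m, τ = 66.1 × 0.39 = 25.78 N·m clockwise.
Potted plant: 5.53 × 10 = 55.3 N down at 2.47 m → arm 2.47 m, τ = 55.3 × 2.47 = 136.6 N·m clockwise.
Total clockwise load moment = 978.2 N·m.
The cable tension T acts at 3.37 m; only its component perpendicular to the beam, T sinθ, produces torque. sin 45.1° = 0.7083.
Setting net torque to zero: T × 3.37 × 0.7083 = 978.2 → T = 978.2 / 2.387 = 410 N.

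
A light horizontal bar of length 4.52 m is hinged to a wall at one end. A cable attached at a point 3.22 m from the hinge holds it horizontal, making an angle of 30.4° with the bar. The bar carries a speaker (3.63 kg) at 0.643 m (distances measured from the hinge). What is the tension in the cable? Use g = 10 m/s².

Taking torques about the hinge:
Speaker: 3.63 × 10 = 36.3 N down at 0.643 m → arm 0.643 m, τ = 36.3 × 0.643 = 23.34 N·m clockwise.
Total clockwise load moment = 23.34 N·m.
The cable tension T acts at 3.22 m; only its component perpendicular to the bar, T sinθ, produces torque. sin 30.4° = 0.506.
Setting net torque to zero: T × 3.22 × 0.506 = 23.34 → T = 23.34 / 1.629 = 14.3 N.

T ≈ 14.3 N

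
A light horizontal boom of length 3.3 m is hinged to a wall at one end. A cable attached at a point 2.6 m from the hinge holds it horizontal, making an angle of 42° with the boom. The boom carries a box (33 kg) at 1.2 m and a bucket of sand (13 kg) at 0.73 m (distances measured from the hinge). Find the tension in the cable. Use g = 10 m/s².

T ≈ 282 N

About the hinge:
Box: 33 × 10 = 330 N down at 1.2 m → arm 1.2 m, τ = 330 × 1.2 = 396 N·m clockwise.
Bucket of sand: 13 × 10 = 130 N down at 0.73 m → arm 0.73 m, τ = 130 × 0.73 = 94.9 N·m clockwise.
Total clockwise load moment = 490.9 N·m.
The cable tension T acts at 2.6 m; only its component perpendicular to the boom, T sinθ, produces torque. sin 42° = 0.6691.
For rotational equilibrium, T × 2.6 × 0.6691 = 490.9, so T = 490.9 / 1.74 = 282 N.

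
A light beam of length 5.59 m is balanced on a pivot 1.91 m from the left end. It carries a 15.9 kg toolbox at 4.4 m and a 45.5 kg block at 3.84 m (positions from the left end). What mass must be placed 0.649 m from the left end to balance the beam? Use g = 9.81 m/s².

Sum moments about the pivot (at 1.91 m from the left end) (the support reaction has zero arm there).
Toolbox: 15.9 × 9.81 = 156 N down at 4.4 m → arm 2.49 m, τ = 156 × 2.49 = 388.4 N·m clockwise.
Block: 45.5 × 9.81 = 446.4 N down at 3.84 m → arm 1.93 m, τ = 446.4 × 1.93 = 861.6 N·m clockwise.
Net moment of known loads = 1250 N·m clockwise.
An unknown mass m at 0.649 m has arm 1.261 m; its moment is m·g·1.261 counterclockwise.
Balancing moments: m × 9.81 × 1.261 = 1250, giving m = 1250 / (9.81 × 1.261) = 101 kg.

m ≈ 101 kg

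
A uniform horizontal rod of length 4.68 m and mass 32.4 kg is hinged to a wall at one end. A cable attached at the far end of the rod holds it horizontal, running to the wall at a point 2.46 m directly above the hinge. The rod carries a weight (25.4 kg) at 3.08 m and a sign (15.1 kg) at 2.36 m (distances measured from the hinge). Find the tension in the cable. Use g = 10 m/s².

Taking torques about the hinge:
Beam weight: 32.4 × 10 = 324 N down at 2.34 m → arm 2.34 m, τ = 324 × 2.34 = 758.2 N·m clockwise.
Weight: 25.4 × 10 = 254 N down at 3.08 m → arm 3.08 m, τ = 254 × 3.08 = 782.3 N·m clockwise.
Sign: 15.1 × 10 = 151 N down at 2.36 m → arm 2.36 m, τ = 151 × 2.36 = 356.4 N·m clockwise.
Total clockwise load moment = 1897 N·m.
The cable tension T acts at 4.68 m; only its component perpendicular to the rod, T sinθ, produces torque. sinθ = h/√(h²+d²) = 2.46/√(2.46²+4.68²) = 0.4653.
Setting net torque to zero: T × 4.68 × 0.4653 = 1897 → T = 1897 / 2.178 = 871 N.

T ≈ 871 N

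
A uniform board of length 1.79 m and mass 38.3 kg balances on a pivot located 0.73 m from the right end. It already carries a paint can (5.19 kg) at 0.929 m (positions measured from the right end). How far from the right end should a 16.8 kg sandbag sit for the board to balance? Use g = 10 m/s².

x ≈ 0.292 m from the right end

Taking torques about the pivot (at 0.73 m from the right end):
Beam weight: 38.3 × 10 = 383 N down at 0.895 m → arm 0.165 m, τ = 383 × 0.165 = 63.2 N·m counterclockwise.
Paint can: 5.19 × 10 = 51.9 N down at 0.929 m → arm 0.199 m, τ = 51.9 × 0.199 = 10.33 N·m counterclockwise.
Net moment of existing loads = 73.53 N·m counterclockwise.
The sandbag weighs 16.8 × 10 = 168 N and must supply an equal clockwise moment, so its lever arm about the pivot is 73.53 / 168 = 0.438 m.
That puts it at 0.73 − 0.438 = 0.292 m from the right end.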